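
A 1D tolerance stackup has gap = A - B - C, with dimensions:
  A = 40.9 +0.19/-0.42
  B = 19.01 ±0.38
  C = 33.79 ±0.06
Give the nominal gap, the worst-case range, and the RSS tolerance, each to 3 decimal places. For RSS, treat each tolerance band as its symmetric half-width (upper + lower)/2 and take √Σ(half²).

nominal=-11.900 wc=[-12.760,-11.270] rss=0.491

Stack each dimension's contribution:
  +A: nom +40.900 → Σnom=40.900; wc +0.190/-0.420 → slack +0.190/-0.420; half-tol=0.305, Σhalf²=0.093025
  -B: nom -19.010 → Σnom=21.890; wc +0.380/-0.380 → slack +0.570/-0.800; half-tol=0.380, Σhalf²=0.237425
  -C: nom -33.790 → Σnom=-11.900; wc +0.060/-0.060 → slack +0.630/-0.860; half-tol=0.060, Σhalf²=0.241025
Nominal = -11.900. Worst-case = [-11.900 - 0.860, -11.900 + 0.630] = [-12.760, -11.270]. RSS = √0.241025 = 0.491.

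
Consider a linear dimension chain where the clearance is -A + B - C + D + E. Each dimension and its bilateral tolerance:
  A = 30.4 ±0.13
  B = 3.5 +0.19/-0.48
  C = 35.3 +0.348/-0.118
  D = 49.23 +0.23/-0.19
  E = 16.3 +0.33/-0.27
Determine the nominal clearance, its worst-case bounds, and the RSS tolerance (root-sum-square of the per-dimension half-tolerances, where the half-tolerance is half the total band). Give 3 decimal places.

Stack each dimension's contribution:
  -A: nom -30.400 → Σnom=-30.400; wc +0.130/-0.130 → slack +0.130/-0.130; half-tol=0.130, Σhalf²=0.016900
  +B: nom +3.500 → Σnom=-26.900; wc +0.190/-0.480 → slack +0.320/-0.610; half-tol=0.335, Σhalf²=0.129125
  -C: nom -35.300 → Σnom=-62.200; wc +0.118/-0.348 → slack +0.438/-0.958; half-tol=0.233, Σhalf²=0.183414
  +D: nom +49.230 → Σnom=-12.970; wc +0.230/-0.190 → slack +0.668/-1.148; half-tol=0.210, Σhalf²=0.227514
  +E: nom +16.300 → Σnom=3.330; wc +0.330/-0.270 → slack +0.998/-1.418; half-tol=0.300, Σhalf²=0.317514
Nominal = 3.330. Worst-case = [3.330 - 1.418, 3.330 + 0.998] = [1.912, 4.328]. RSS = √0.317514 = 0.563.

nominal=3.330 wc=[1.912,4.328] rss=0.563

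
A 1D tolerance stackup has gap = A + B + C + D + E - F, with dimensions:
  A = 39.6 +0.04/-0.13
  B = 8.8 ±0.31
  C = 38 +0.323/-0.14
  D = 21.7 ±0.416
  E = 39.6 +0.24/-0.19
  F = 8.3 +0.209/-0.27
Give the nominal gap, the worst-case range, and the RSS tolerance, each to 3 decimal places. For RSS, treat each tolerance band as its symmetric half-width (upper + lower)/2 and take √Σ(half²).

Stack each dimension's contribution:
  +A: nom +39.600 → Σnom=39.600; wc +0.040/-0.130 → slack +0.040/-0.130; half-tol=0.085, Σhalf²=0.007225
  +B: nom +8.800 → Σnom=48.400; wc +0.310/-0.310 → slack +0.350/-0.440; half-tol=0.310, Σhalf²=0.103325
  +C: nom +38.000 → Σnom=86.400; wc +0.323/-0.140 → slack +0.673/-0.580; half-tol=0.232, Σhalf²=0.156917
  +D: nom +21.700 → Σnom=108.100; wc +0.416/-0.416 → slack +1.089/-0.996; half-tol=0.416, Σhalf²=0.329973
  +E: nom +39.600 → Σnom=147.700; wc +0.240/-0.190 → slack +1.329/-1.186; half-tol=0.215, Σhalf²=0.376198
  -F: nom -8.300 → Σnom=139.400; wc +0.270/-0.209 → slack +1.599/-1.395; half-tol=0.239, Σhalf²=0.433559
Nominal = 139.400. Worst-case = [139.400 - 1.395, 139.400 + 1.599] = [138.005, 140.999]. RSS = √0.433559 = 0.658.

nominal=139.400 wc=[138.005,140.999] rss=0.658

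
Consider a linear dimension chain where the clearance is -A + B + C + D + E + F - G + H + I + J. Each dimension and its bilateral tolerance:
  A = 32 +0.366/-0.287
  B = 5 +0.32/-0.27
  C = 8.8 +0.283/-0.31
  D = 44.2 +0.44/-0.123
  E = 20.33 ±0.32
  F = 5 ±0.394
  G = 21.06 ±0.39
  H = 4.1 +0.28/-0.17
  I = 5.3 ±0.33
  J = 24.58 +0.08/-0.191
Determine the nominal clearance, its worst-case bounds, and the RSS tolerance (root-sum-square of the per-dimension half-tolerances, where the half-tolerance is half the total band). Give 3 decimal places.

Stack each dimension's contribution:
  -A: nom -32.000 → Σnom=-32.000; wc +0.287/-0.366 → slack +0.287/-0.366; half-tol=0.327, Σhalf²=0.106602
  +B: nom +5.000 → Σnom=-27.000; wc +0.320/-0.270 → slack +0.607/-0.636; half-tol=0.295, Σhalf²=0.193627
  +C: nom +8.800 → Σnom=-18.200; wc +0.283/-0.310 → slack +0.890/-0.946; half-tol=0.296, Σhalf²=0.281540
  +D: nom +44.200 → Σnom=26.000; wc +0.440/-0.123 → slack +1.330/-1.069; half-tol=0.281, Σhalf²=0.360782
  +E: nom +20.330 → Σnom=46.330; wc +0.320/-0.320 → slack +1.650/-1.389; half-tol=0.320, Σhalf²=0.463182
  +F: nom +5.000 → Σnom=51.330; wc +0.394/-0.394 → slack +2.044/-1.783; half-tol=0.394, Σhalf²=0.618418
  -G: nom -21.060 → Σnom=30.270; wc +0.390/-0.390 → slack +2.434/-2.173; half-tol=0.390, Σhalf²=0.770518
  +H: nom +4.100 → Σnom=34.370; wc +0.280/-0.170 → slack +2.714/-2.343; half-tol=0.225, Σhalf²=0.821143
  +I: nom +5.300 → Σnom=39.670; wc +0.330/-0.330 → slack +3.044/-2.673; half-tol=0.330, Σhalf²=0.930043
  +J: nom +24.580 → Σnom=64.250; wc +0.080/-0.191 → slack +3.124/-2.864; half-tol=0.136, Σhalf²=0.948403
Nominal = 64.250. Worst-case = [64.250 - 2.864, 64.250 + 3.124] = [61.386, 67.374]. RSS = √0.948403 = 0.974.

nominal=64.250 wc=[61.386,67.374] rss=0.974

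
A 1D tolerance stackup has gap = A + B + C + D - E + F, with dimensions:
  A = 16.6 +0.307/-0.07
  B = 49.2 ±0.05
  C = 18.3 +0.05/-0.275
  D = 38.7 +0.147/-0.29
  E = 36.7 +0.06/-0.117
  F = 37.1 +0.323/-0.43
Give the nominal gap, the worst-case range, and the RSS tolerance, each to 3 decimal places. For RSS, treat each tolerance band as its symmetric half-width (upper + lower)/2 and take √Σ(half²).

Stack each dimension's contribution:
  +A: nom +16.600 → Σnom=16.600; wc +0.307/-0.070 → slack +0.307/-0.070; half-tol=0.189, Σhalf²=0.035532
  +B: nom +49.200 → Σnom=65.800; wc +0.050/-0.050 → slack +0.357/-0.120; half-tol=0.050, Σhalf²=0.038032
  +C: nom +18.300 → Σnom=84.100; wc +0.050/-0.275 → slack +0.407/-0.395; half-tol=0.163, Σhalf²=0.064439
  +D: nom +38.700 → Σnom=122.800; wc +0.147/-0.290 → slack +0.554/-0.685; half-tol=0.218, Σhalf²=0.112181
  -E: nom -36.700 → Σnom=86.100; wc +0.117/-0.060 → slack +0.671/-0.745; half-tol=0.088, Σhalf²=0.120013
  +F: nom +37.100 → Σnom=123.200; wc +0.323/-0.430 → slack +0.994/-1.175; half-tol=0.377, Σhalf²=0.261765
Nominal = 123.200. Worst-case = [123.200 - 1.175, 123.200 + 0.994] = [122.025, 124.194]. RSS = √0.261765 = 0.512.

nominal=123.200 wc=[122.025,124.194] rss=0.512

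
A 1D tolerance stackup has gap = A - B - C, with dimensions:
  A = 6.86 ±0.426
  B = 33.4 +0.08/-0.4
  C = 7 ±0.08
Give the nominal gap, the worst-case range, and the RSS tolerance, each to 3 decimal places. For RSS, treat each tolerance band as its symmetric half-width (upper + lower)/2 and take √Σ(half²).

Stack each dimension's contribution:
  +A: nom +6.860 → Σnom=6.860; wc +0.426/-0.426 → slack +0.426/-0.426; half-tol=0.426, Σhalf²=0.181476
  -B: nom -33.400 → Σnom=-26.540; wc +0.400/-0.080 → slack +0.826/-0.506; half-tol=0.240, Σhalf²=0.239076
  -C: nom -7.000 → Σnom=-33.540; wc +0.080/-0.080 → slack +0.906/-0.586; half-tol=0.080, Σhalf²=0.245476
Nominal = -33.540. Worst-case = [-33.540 - 0.586, -33.540 + 0.906] = [-34.126, -32.634]. RSS = √0.245476 = 0.495.

nominal=-33.540 wc=[-34.126,-32.634] rss=0.495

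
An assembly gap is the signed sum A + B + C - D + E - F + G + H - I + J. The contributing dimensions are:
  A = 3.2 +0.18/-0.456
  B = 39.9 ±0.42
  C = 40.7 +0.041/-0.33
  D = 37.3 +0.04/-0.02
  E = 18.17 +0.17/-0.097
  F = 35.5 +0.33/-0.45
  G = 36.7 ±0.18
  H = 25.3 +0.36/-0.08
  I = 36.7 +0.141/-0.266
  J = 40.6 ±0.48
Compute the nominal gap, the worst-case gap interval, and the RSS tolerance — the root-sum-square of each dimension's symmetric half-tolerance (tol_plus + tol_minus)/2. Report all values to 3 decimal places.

nominal=95.070 wc=[92.516,97.637] rss=0.914

Stack each dimension's contribution:
  +A: nom +3.200 → Σnom=3.200; wc +0.180/-0.456 → slack +0.180/-0.456; half-tol=0.318, Σhalf²=0.101124
  +B: nom +39.900 → Σnom=43.100; wc +0.420/-0.420 → slack +0.600/-0.876; half-tol=0.420, Σhalf²=0.277524
  +C: nom +40.700 → Σnom=83.800; wc +0.041/-0.330 → slack +0.641/-1.206; half-tol=0.185, Σhalf²=0.311934
  -D: nom -37.300 → Σnom=46.500; wc +0.020/-0.040 → slack +0.661/-1.246; half-tol=0.030, Σhalf²=0.312834
  +E: nom +18.170 → Σnom=64.670; wc +0.170/-0.097 → slack +0.831/-1.343; half-tol=0.134, Σhalf²=0.330656
  -F: nom -35.500 → Σnom=29.170; wc +0.450/-0.330 → slack +1.281/-1.673; half-tol=0.390, Σhalf²=0.482756
  +G: nom +36.700 → Σnom=65.870; wc +0.180/-0.180 → slack +1.461/-1.853; half-tol=0.180, Σhalf²=0.515157
  +H: nom +25.300 → Σnom=91.170; wc +0.360/-0.080 → slack +1.821/-1.933; half-tol=0.220, Σhalf²=0.563557
  -I: nom -36.700 → Σnom=54.470; wc +0.266/-0.141 → slack +2.087/-2.074; half-tol=0.204, Σhalf²=0.604969
  +J: nom +40.600 → Σnom=95.070; wc +0.480/-0.480 → slack +2.567/-2.554; half-tol=0.480, Σhalf²=0.835369
Nominal = 95.070. Worst-case = [95.070 - 2.554, 95.070 + 2.567] = [92.516, 97.637]. RSS = √0.835369 = 0.914.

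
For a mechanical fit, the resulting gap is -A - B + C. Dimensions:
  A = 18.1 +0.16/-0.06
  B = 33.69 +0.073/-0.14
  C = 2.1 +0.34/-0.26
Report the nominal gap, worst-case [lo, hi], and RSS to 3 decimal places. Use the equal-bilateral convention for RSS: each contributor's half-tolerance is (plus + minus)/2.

Stack each dimension's contribution:
  -A: nom -18.100 → Σnom=-18.100; wc +0.060/-0.160 → slack +0.060/-0.160; half-tol=0.110, Σhalf²=0.012100
  -B: nom -33.690 → Σnom=-51.790; wc +0.140/-0.073 → slack +0.200/-0.233; half-tol=0.107, Σhalf²=0.023442
  +C: nom +2.100 → Σnom=-49.690; wc +0.340/-0.260 → slack +0.540/-0.493; half-tol=0.300, Σhalf²=0.113442
Nominal = -49.690. Worst-case = [-49.690 - 0.493, -49.690 + 0.540] = [-50.183, -49.150]. RSS = √0.113442 = 0.337.

nominal=-49.690 wc=[-50.183,-49.150] rss=0.337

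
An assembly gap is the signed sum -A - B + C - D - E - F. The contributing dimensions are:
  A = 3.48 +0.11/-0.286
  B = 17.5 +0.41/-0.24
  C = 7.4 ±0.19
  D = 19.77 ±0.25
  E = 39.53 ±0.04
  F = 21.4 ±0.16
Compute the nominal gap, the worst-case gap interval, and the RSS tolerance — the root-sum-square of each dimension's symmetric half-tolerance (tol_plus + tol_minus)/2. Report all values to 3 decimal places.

nominal=-94.280 wc=[-95.440,-93.114] rss=0.520

Stack each dimension's contribution:
  -A: nom -3.480 → Σnom=-3.480; wc +0.286/-0.110 → slack +0.286/-0.110; half-tol=0.198, Σhalf²=0.039204
  -B: nom -17.500 → Σnom=-20.980; wc +0.240/-0.410 → slack +0.526/-0.520; half-tol=0.325, Σhalf²=0.144829
  +C: nom +7.400 → Σnom=-13.580; wc +0.190/-0.190 → slack +0.716/-0.710; half-tol=0.190, Σhalf²=0.180929
  -D: nom -19.770 → Σnom=-33.350; wc +0.250/-0.250 → slack +0.966/-0.960; half-tol=0.250, Σhalf²=0.243429
  -E: nom -39.530 → Σnom=-72.880; wc +0.040/-0.040 → slack +1.006/-1.000; half-tol=0.040, Σhalf²=0.245029
  -F: nom -21.400 → Σnom=-94.280; wc +0.160/-0.160 → slack +1.166/-1.160; half-tol=0.160, Σhalf²=0.270629
Nominal = -94.280. Worst-case = [-94.280 - 1.160, -94.280 + 1.166] = [-95.440, -93.114]. RSS = √0.270629 = 0.520.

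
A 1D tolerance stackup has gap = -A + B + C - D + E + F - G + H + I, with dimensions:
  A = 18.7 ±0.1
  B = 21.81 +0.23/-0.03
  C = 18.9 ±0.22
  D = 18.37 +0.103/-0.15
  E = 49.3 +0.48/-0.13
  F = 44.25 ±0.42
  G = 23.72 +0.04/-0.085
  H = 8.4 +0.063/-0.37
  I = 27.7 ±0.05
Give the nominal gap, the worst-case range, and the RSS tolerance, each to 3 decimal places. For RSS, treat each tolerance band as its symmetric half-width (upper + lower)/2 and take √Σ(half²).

nominal=109.570 wc=[108.107,111.368] rss=0.643

Stack each dimension's contribution:
  -A: nom -18.700 → Σnom=-18.700; wc +0.100/-0.100 → slack +0.100/-0.100; half-tol=0.100, Σhalf²=0.010000
  +B: nom +21.810 → Σnom=3.110; wc +0.230/-0.030 → slack +0.330/-0.130; half-tol=0.130, Σhalf²=0.026900
  +C: nom +18.900 → Σnom=22.010; wc +0.220/-0.220 → slack +0.550/-0.350; half-tol=0.220, Σhalf²=0.075300
  -D: nom -18.370 → Σnom=3.640; wc +0.150/-0.103 → slack +0.700/-0.453; half-tol=0.127, Σhalf²=0.091302
  +E: nom +49.300 → Σnom=52.940; wc +0.480/-0.130 → slack +1.180/-0.583; half-tol=0.305, Σhalf²=0.184327
  +F: nom +44.250 → Σnom=97.190; wc +0.420/-0.420 → slack +1.600/-1.003; half-tol=0.420, Σhalf²=0.360727
  -G: nom -23.720 → Σnom=73.470; wc +0.085/-0.040 → slack +1.685/-1.043; half-tol=0.062, Σhalf²=0.364633
  +H: nom +8.400 → Σnom=81.870; wc +0.063/-0.370 → slack +1.748/-1.413; half-tol=0.216, Σhalf²=0.411506
  +I: nom +27.700 → Σnom=109.570; wc +0.050/-0.050 → slack +1.798/-1.463; half-tol=0.050, Σhalf²=0.414006
Nominal = 109.570. Worst-case = [109.570 - 1.463, 109.570 + 1.798] = [108.107, 111.368]. RSS = √0.414006 = 0.643.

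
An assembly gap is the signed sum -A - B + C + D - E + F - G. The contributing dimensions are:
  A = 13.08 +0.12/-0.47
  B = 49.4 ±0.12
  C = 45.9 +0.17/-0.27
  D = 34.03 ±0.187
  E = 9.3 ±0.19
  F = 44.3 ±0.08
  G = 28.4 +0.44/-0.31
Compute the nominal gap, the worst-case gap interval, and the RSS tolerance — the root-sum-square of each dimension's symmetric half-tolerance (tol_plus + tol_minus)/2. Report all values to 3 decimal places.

Stack each dimension's contribution:
  -A: nom -13.080 → Σnom=-13.080; wc +0.470/-0.120 → slack +0.470/-0.120; half-tol=0.295, Σhalf²=0.087025
  -B: nom -49.400 → Σnom=-62.480; wc +0.120/-0.120 → slack +0.590/-0.240; half-tol=0.120, Σhalf²=0.101425
  +C: nom +45.900 → Σnom=-16.580; wc +0.170/-0.270 → slack +0.760/-0.510; half-tol=0.220, Σhalf²=0.149825
  +D: nom +34.030 → Σnom=17.450; wc +0.187/-0.187 → slack +0.947/-0.697; half-tol=0.187, Σhalf²=0.184794
  -E: nom -9.300 → Σnom=8.150; wc +0.190/-0.190 → slack +1.137/-0.887; half-tol=0.190, Σhalf²=0.220894
  +F: nom +44.300 → Σnom=52.450; wc +0.080/-0.080 → slack +1.217/-0.967; half-tol=0.080, Σhalf²=0.227294
  -G: nom -28.400 → Σnom=24.050; wc +0.310/-0.440 → slack +1.527/-1.407; half-tol=0.375, Σhalf²=0.367919
Nominal = 24.050. Worst-case = [24.050 - 1.407, 24.050 + 1.527] = [22.643, 25.577]. RSS = √0.367919 = 0.607.

nominal=24.050 wc=[22.643,25.577] rss=0.607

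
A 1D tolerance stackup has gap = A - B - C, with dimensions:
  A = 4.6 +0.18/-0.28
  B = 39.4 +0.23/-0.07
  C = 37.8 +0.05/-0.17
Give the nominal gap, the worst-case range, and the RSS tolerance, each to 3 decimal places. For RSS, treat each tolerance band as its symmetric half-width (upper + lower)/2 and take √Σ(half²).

nominal=-72.600 wc=[-73.160,-72.180] rss=0.296

Stack each dimension's contribution:
  +A: nom +4.600 → Σnom=4.600; wc +0.180/-0.280 → slack +0.180/-0.280; half-tol=0.230, Σhalf²=0.052900
  -B: nom -39.400 → Σnom=-34.800; wc +0.070/-0.230 → slack +0.250/-0.510; half-tol=0.150, Σhalf²=0.075400
  -C: nom -37.800 → Σnom=-72.600; wc +0.170/-0.050 → slack +0.420/-0.560; half-tol=0.110, Σhalf²=0.087500
Nominal = -72.600. Worst-case = [-72.600 - 0.560, -72.600 + 0.420] = [-73.160, -72.180]. RSS = √0.087500 = 0.296.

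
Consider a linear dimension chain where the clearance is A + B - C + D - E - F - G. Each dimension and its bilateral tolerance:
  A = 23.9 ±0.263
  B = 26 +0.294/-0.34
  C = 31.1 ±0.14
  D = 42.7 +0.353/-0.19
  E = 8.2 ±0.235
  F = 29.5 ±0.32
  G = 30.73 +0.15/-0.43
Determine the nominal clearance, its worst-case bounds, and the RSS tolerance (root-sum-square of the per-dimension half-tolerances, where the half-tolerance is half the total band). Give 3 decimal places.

nominal=-6.930 wc=[-8.568,-4.895] rss=0.710

Stack each dimension's contribution:
  +A: nom +23.900 → Σnom=23.900; wc +0.263/-0.263 → slack +0.263/-0.263; half-tol=0.263, Σhalf²=0.069169
  +B: nom +26.000 → Σnom=49.900; wc +0.294/-0.340 → slack +0.557/-0.603; half-tol=0.317, Σhalf²=0.169658
  -C: nom -31.100 → Σnom=18.800; wc +0.140/-0.140 → slack +0.697/-0.743; half-tol=0.140, Σhalf²=0.189258
  +D: nom +42.700 → Σnom=61.500; wc +0.353/-0.190 → slack +1.050/-0.933; half-tol=0.271, Σhalf²=0.262970
  -E: nom -8.200 → Σnom=53.300; wc +0.235/-0.235 → slack +1.285/-1.168; half-tol=0.235, Σhalf²=0.318195
  -F: nom -29.500 → Σnom=23.800; wc +0.320/-0.320 → slack +1.605/-1.488; half-tol=0.320, Σhalf²=0.420595
  -G: nom -30.730 → Σnom=-6.930; wc +0.430/-0.150 → slack +2.035/-1.638; half-tol=0.290, Σhalf²=0.504695
Nominal = -6.930. Worst-case = [-6.930 - 1.638, -6.930 + 2.035] = [-8.568, -4.895]. RSS = √0.504695 = 0.710.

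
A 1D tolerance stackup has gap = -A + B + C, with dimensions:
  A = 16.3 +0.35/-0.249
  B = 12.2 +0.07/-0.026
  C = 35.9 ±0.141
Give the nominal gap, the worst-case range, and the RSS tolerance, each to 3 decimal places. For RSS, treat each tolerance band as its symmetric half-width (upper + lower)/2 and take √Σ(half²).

nominal=31.800 wc=[31.283,32.260] rss=0.334

Stack each dimension's contribution:
  -A: nom -16.300 → Σnom=-16.300; wc +0.249/-0.350 → slack +0.249/-0.350; half-tol=0.299, Σhalf²=0.089700
  +B: nom +12.200 → Σnom=-4.100; wc +0.070/-0.026 → slack +0.319/-0.376; half-tol=0.048, Σhalf²=0.092004
  +C: nom +35.900 → Σnom=31.800; wc +0.141/-0.141 → slack +0.460/-0.517; half-tol=0.141, Σhalf²=0.111885
Nominal = 31.800. Worst-case = [31.800 - 0.517, 31.800 + 0.460] = [31.283, 32.260]. RSS = √0.111885 = 0.334.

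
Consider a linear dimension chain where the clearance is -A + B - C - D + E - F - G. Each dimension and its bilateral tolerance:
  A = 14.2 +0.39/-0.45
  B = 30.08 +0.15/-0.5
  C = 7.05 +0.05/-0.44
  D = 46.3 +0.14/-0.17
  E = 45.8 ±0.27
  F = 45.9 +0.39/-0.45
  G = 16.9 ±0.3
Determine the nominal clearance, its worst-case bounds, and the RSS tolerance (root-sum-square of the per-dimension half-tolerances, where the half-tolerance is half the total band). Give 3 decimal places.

nominal=-54.470 wc=[-56.510,-52.240] rss=0.840

Stack each dimension's contribution:
  -A: nom -14.200 → Σnom=-14.200; wc +0.450/-0.390 → slack +0.450/-0.390; half-tol=0.420, Σhalf²=0.176400
  +B: nom +30.080 → Σnom=15.880; wc +0.150/-0.500 → slack +0.600/-0.890; half-tol=0.325, Σhalf²=0.282025
  -C: nom -7.050 → Σnom=8.830; wc +0.440/-0.050 → slack +1.040/-0.940; half-tol=0.245, Σhalf²=0.342050
  -D: nom -46.300 → Σnom=-37.470; wc +0.170/-0.140 → slack +1.210/-1.080; half-tol=0.155, Σhalf²=0.366075
  +E: nom +45.800 → Σnom=8.330; wc +0.270/-0.270 → slack +1.480/-1.350; half-tol=0.270, Σhalf²=0.438975
  -F: nom -45.900 → Σnom=-37.570; wc +0.450/-0.390 → slack +1.930/-1.740; half-tol=0.420, Σhalf²=0.615375
  -G: nom -16.900 → Σnom=-54.470; wc +0.300/-0.300 → slack +2.230/-2.040; half-tol=0.300, Σhalf²=0.705375
Nominal = -54.470. Worst-case = [-54.470 - 2.040, -54.470 + 2.230] = [-56.510, -52.240]. RSS = √0.705375 = 0.840.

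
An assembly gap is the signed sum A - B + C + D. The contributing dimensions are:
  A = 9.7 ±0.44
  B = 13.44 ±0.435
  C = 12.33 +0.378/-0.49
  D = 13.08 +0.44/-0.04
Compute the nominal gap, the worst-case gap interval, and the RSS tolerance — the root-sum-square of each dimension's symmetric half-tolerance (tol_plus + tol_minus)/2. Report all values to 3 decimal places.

nominal=21.670 wc=[20.265,23.363] rss=0.793

Stack each dimension's contribution:
  +A: nom +9.700 → Σnom=9.700; wc +0.440/-0.440 → slack +0.440/-0.440; half-tol=0.440, Σhalf²=0.193600
  -B: nom -13.440 → Σnom=-3.740; wc +0.435/-0.435 → slack +0.875/-0.875; half-tol=0.435, Σhalf²=0.382825
  +C: nom +12.330 → Σnom=8.590; wc +0.378/-0.490 → slack +1.253/-1.365; half-tol=0.434, Σhalf²=0.571181
  +D: nom +13.080 → Σnom=21.670; wc +0.440/-0.040 → slack +1.693/-1.405; half-tol=0.240, Σhalf²=0.628781
Nominal = 21.670. Worst-case = [21.670 - 1.405, 21.670 + 1.693] = [20.265, 23.363]. RSS = √0.628781 = 0.793.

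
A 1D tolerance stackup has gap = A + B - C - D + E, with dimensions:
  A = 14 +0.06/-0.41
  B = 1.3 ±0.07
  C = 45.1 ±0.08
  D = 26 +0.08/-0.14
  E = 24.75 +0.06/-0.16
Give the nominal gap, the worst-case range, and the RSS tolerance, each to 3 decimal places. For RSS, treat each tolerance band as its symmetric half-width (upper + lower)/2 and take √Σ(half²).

nominal=-31.050 wc=[-31.850,-30.640] rss=0.301

Stack each dimension's contribution:
  +A: nom +14.000 → Σnom=14.000; wc +0.060/-0.410 → slack +0.060/-0.410; half-tol=0.235, Σhalf²=0.055225
  +B: nom +1.300 → Σnom=15.300; wc +0.070/-0.070 → slack +0.130/-0.480; half-tol=0.070, Σhalf²=0.060125
  -C: nom -45.100 → Σnom=-29.800; wc +0.080/-0.080 → slack +0.210/-0.560; half-tol=0.080, Σhalf²=0.066525
  -D: nom -26.000 → Σnom=-55.800; wc +0.140/-0.080 → slack +0.350/-0.640; half-tol=0.110, Σhalf²=0.078625
  +E: nom +24.750 → Σnom=-31.050; wc +0.060/-0.160 → slack +0.410/-0.800; half-tol=0.110, Σhalf²=0.090725
Nominal = -31.050. Worst-case = [-31.050 - 0.800, -31.050 + 0.410] = [-31.850, -30.640]. RSS = √0.090725 = 0.301.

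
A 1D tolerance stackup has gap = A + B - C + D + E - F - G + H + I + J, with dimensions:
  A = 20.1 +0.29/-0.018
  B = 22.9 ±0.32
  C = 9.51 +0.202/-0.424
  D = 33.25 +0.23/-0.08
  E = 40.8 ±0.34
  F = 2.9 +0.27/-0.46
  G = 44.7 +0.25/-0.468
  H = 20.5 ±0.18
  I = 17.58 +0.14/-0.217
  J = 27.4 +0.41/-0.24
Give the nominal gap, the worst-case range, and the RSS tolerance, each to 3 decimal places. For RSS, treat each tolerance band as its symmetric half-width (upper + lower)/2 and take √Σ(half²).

nominal=125.420 wc=[123.303,128.682] rss=0.892

Stack each dimension's contribution:
  +A: nom +20.100 → Σnom=20.100; wc +0.290/-0.018 → slack +0.290/-0.018; half-tol=0.154, Σhalf²=0.023716
  +B: nom +22.900 → Σnom=43.000; wc +0.320/-0.320 → slack +0.610/-0.338; half-tol=0.320, Σhalf²=0.126116
  -C: nom -9.510 → Σnom=33.490; wc +0.424/-0.202 → slack +1.034/-0.540; half-tol=0.313, Σhalf²=0.224085
  +D: nom +33.250 → Σnom=66.740; wc +0.230/-0.080 → slack +1.264/-0.620; half-tol=0.155, Σhalf²=0.248110
  +E: nom +40.800 → Σnom=107.540; wc +0.340/-0.340 → slack +1.604/-0.960; half-tol=0.340, Σhalf²=0.363710
  -F: nom -2.900 → Σnom=104.640; wc +0.460/-0.270 → slack +2.064/-1.230; half-tol=0.365, Σhalf²=0.496935
  -G: nom -44.700 → Σnom=59.940; wc +0.468/-0.250 → slack +2.532/-1.480; half-tol=0.359, Σhalf²=0.625816
  +H: nom +20.500 → Σnom=80.440; wc +0.180/-0.180 → slack +2.712/-1.660; half-tol=0.180, Σhalf²=0.658216
  +I: nom +17.580 → Σnom=98.020; wc +0.140/-0.217 → slack +2.852/-1.877; half-tol=0.178, Σhalf²=0.690078
  +J: nom +27.400 → Σnom=125.420; wc +0.410/-0.240 → slack +3.262/-2.117; half-tol=0.325, Σhalf²=0.795703
Nominal = 125.420. Worst-case = [125.420 - 2.117, 125.420 + 3.262] = [123.303, 128.682]. RSS = √0.795703 = 0.892.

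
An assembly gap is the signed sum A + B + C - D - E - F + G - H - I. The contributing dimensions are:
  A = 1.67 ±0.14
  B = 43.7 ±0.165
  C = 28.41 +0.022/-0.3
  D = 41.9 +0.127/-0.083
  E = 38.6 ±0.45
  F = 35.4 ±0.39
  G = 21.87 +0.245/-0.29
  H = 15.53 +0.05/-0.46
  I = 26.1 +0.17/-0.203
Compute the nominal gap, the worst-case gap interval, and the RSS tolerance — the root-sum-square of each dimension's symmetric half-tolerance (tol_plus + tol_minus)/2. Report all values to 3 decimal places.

nominal=-61.880 wc=[-63.962,-59.722] rss=0.781

Stack each dimension's contribution:
  +A: nom +1.670 → Σnom=1.670; wc +0.140/-0.140 → slack +0.140/-0.140; half-tol=0.140, Σhalf²=0.019600
  +B: nom +43.700 → Σnom=45.370; wc +0.165/-0.165 → slack +0.305/-0.305; half-tol=0.165, Σhalf²=0.046825
  +C: nom +28.410 → Σnom=73.780; wc +0.022/-0.300 → slack +0.327/-0.605; half-tol=0.161, Σhalf²=0.072746
  -D: nom -41.900 → Σnom=31.880; wc +0.083/-0.127 → slack +0.410/-0.732; half-tol=0.105, Σhalf²=0.083771
  -E: nom -38.600 → Σnom=-6.720; wc +0.450/-0.450 → slack +0.860/-1.182; half-tol=0.450, Σhalf²=0.286271
  -F: nom -35.400 → Σnom=-42.120; wc +0.390/-0.390 → slack +1.250/-1.572; half-tol=0.390, Σhalf²=0.438371
  +G: nom +21.870 → Σnom=-20.250; wc +0.245/-0.290 → slack +1.495/-1.862; half-tol=0.267, Σhalf²=0.509927
  -H: nom -15.530 → Σnom=-35.780; wc +0.460/-0.050 → slack +1.955/-1.912; half-tol=0.255, Σhalf²=0.574952
  -I: nom -26.100 → Σnom=-61.880; wc +0.203/-0.170 → slack +2.158/-2.082; half-tol=0.186, Σhalf²=0.609735
Nominal = -61.880. Worst-case = [-61.880 - 2.082, -61.880 + 2.158] = [-63.962, -59.722]. RSS = √0.609735 = 0.781.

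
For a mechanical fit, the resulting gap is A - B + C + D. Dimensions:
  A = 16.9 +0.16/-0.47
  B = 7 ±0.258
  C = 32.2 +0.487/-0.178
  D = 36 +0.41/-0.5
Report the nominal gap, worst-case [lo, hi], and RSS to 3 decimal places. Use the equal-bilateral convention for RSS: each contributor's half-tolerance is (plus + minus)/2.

Stack each dimension's contribution:
  +A: nom +16.900 → Σnom=16.900; wc +0.160/-0.470 → slack +0.160/-0.470; half-tol=0.315, Σhalf²=0.099225
  -B: nom -7.000 → Σnom=9.900; wc +0.258/-0.258 → slack +0.418/-0.728; half-tol=0.258, Σhalf²=0.165789
  +C: nom +32.200 → Σnom=42.100; wc +0.487/-0.178 → slack +0.905/-0.906; half-tol=0.333, Σhalf²=0.276345
  +D: nom +36.000 → Σnom=78.100; wc +0.410/-0.500 → slack +1.315/-1.406; half-tol=0.455, Σhalf²=0.483370
Nominal = 78.100. Worst-case = [78.100 - 1.406, 78.100 + 1.315] = [76.694, 79.415]. RSS = √0.483370 = 0.695.

nominal=78.100 wc=[76.694,79.415] rss=0.695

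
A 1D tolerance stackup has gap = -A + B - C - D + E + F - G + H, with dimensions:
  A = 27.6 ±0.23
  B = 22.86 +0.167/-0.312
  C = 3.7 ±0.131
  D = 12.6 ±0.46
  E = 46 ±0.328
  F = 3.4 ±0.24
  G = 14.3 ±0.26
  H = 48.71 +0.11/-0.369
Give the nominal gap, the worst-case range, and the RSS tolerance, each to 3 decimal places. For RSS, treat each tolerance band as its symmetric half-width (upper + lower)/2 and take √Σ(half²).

nominal=62.770 wc=[60.440,64.696] rss=0.793

Stack each dimension's contribution:
  -A: nom -27.600 → Σnom=-27.600; wc +0.230/-0.230 → slack +0.230/-0.230; half-tol=0.230, Σhalf²=0.052900
  +B: nom +22.860 → Σnom=-4.740; wc +0.167/-0.312 → slack +0.397/-0.542; half-tol=0.239, Σhalf²=0.110260
  -C: nom -3.700 → Σnom=-8.440; wc +0.131/-0.131 → slack +0.528/-0.673; half-tol=0.131, Σhalf²=0.127421
  -D: nom -12.600 → Σnom=-21.040; wc +0.460/-0.460 → slack +0.988/-1.133; half-tol=0.460, Σhalf²=0.339021
  +E: nom +46.000 → Σnom=24.960; wc +0.328/-0.328 → slack +1.316/-1.461; half-tol=0.328, Σhalf²=0.446605
  +F: nom +3.400 → Σnom=28.360; wc +0.240/-0.240 → slack +1.556/-1.701; half-tol=0.240, Σhalf²=0.504205
  -G: nom -14.300 → Σnom=14.060; wc +0.260/-0.260 → slack +1.816/-1.961; half-tol=0.260, Σhalf²=0.571805
  +H: nom +48.710 → Σnom=62.770; wc +0.110/-0.369 → slack +1.926/-2.330; half-tol=0.239, Σhalf²=0.629166
Nominal = 62.770. Worst-case = [62.770 - 2.330, 62.770 + 1.926] = [60.440, 64.696]. RSS = √0.629166 = 0.793.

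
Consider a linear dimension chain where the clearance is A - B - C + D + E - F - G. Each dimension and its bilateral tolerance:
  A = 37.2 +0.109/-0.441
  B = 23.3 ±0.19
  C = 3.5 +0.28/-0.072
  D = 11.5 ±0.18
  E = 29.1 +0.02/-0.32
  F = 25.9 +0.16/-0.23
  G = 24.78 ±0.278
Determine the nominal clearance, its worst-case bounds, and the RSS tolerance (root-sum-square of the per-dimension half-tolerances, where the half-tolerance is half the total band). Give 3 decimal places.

nominal=0.320 wc=[-1.529,1.399] rss=0.565

Stack each dimension's contribution:
  +A: nom +37.200 → Σnom=37.200; wc +0.109/-0.441 → slack +0.109/-0.441; half-tol=0.275, Σhalf²=0.075625
  -B: nom -23.300 → Σnom=13.900; wc +0.190/-0.190 → slack +0.299/-0.631; half-tol=0.190, Σhalf²=0.111725
  -C: nom -3.500 → Σnom=10.400; wc +0.072/-0.280 → slack +0.371/-0.911; half-tol=0.176, Σhalf²=0.142701
  +D: nom +11.500 → Σnom=21.900; wc +0.180/-0.180 → slack +0.551/-1.091; half-tol=0.180, Σhalf²=0.175101
  +E: nom +29.100 → Σnom=51.000; wc +0.020/-0.320 → slack +0.571/-1.411; half-tol=0.170, Σhalf²=0.204001
  -F: nom -25.900 → Σnom=25.100; wc +0.230/-0.160 → slack +0.801/-1.571; half-tol=0.195, Σhalf²=0.242026
  -G: nom -24.780 → Σnom=0.320; wc +0.278/-0.278 → slack +1.079/-1.849; half-tol=0.278, Σhalf²=0.319310
Nominal = 0.320. Worst-case = [0.320 - 1.849, 0.320 + 1.079] = [-1.529, 1.399]. RSS = √0.319310 = 0.565.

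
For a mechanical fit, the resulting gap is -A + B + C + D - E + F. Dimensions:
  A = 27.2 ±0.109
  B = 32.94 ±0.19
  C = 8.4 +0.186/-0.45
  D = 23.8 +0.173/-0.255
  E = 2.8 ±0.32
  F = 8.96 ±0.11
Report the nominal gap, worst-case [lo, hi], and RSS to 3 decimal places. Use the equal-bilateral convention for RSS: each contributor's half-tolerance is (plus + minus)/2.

Stack each dimension's contribution:
  -A: nom -27.200 → Σnom=-27.200; wc +0.109/-0.109 → slack +0.109/-0.109; half-tol=0.109, Σhalf²=0.011881
  +B: nom +32.940 → Σnom=5.740; wc +0.190/-0.190 → slack +0.299/-0.299; half-tol=0.190, Σhalf²=0.047981
  +C: nom +8.400 → Σnom=14.140; wc +0.186/-0.450 → slack +0.485/-0.749; half-tol=0.318, Σhalf²=0.149105
  +D: nom +23.800 → Σnom=37.940; wc +0.173/-0.255 → slack +0.658/-1.004; half-tol=0.214, Σhalf²=0.194901
  -E: nom -2.800 → Σnom=35.140; wc +0.320/-0.320 → slack +0.978/-1.324; half-tol=0.320, Σhalf²=0.297301
  +F: nom +8.960 → Σnom=44.100; wc +0.110/-0.110 → slack +1.088/-1.434; half-tol=0.110, Σhalf²=0.309401
Nominal = 44.100. Worst-case = [44.100 - 1.434, 44.100 + 1.088] = [42.666, 45.188]. RSS = √0.309401 = 0.556.

nominal=44.100 wc=[42.666,45.188] rss=0.556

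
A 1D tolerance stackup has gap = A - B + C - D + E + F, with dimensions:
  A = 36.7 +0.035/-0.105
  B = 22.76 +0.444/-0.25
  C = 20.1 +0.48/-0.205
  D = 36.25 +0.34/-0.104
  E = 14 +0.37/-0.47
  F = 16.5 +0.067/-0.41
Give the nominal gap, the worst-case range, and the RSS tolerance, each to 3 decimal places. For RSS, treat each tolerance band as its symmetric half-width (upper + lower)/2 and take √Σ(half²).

nominal=28.290 wc=[26.316,29.596] rss=0.725

Stack each dimension's contribution:
  +A: nom +36.700 → Σnom=36.700; wc +0.035/-0.105 → slack +0.035/-0.105; half-tol=0.070, Σhalf²=0.004900
  -B: nom -22.760 → Σnom=13.940; wc +0.250/-0.444 → slack +0.285/-0.549; half-tol=0.347, Σhalf²=0.125309
  +C: nom +20.100 → Σnom=34.040; wc +0.480/-0.205 → slack +0.765/-0.754; half-tol=0.342, Σhalf²=0.242615
  -D: nom -36.250 → Σnom=-2.210; wc +0.104/-0.340 → slack +0.869/-1.094; half-tol=0.222, Σhalf²=0.291899
  +E: nom +14.000 → Σnom=11.790; wc +0.370/-0.470 → slack +1.239/-1.564; half-tol=0.420, Σhalf²=0.468299
  +F: nom +16.500 → Σnom=28.290; wc +0.067/-0.410 → slack +1.306/-1.974; half-tol=0.238, Σhalf²=0.525181
Nominal = 28.290. Worst-case = [28.290 - 1.974, 28.290 + 1.306] = [26.316, 29.596]. RSS = √0.525181 = 0.725.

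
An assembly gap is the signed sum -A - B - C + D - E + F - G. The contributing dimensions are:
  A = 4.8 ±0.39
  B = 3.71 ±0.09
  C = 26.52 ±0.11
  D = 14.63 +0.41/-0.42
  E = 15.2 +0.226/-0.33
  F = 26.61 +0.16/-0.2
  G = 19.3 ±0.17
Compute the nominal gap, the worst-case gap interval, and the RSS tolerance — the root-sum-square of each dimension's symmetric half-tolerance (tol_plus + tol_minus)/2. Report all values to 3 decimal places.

Stack each dimension's contribution:
  -A: nom -4.800 → Σnom=-4.800; wc +0.390/-0.390 → slack +0.390/-0.390; half-tol=0.390, Σhalf²=0.152100
  -B: nom -3.710 → Σnom=-8.510; wc +0.090/-0.090 → slack +0.480/-0.480; half-tol=0.090, Σhalf²=0.160200
  -C: nom -26.520 → Σnom=-35.030; wc +0.110/-0.110 → slack +0.590/-0.590; half-tol=0.110, Σhalf²=0.172300
  +D: nom +14.630 → Σnom=-20.400; wc +0.410/-0.420 → slack +1.000/-1.010; half-tol=0.415, Σhalf²=0.344525
  -E: nom -15.200 → Σnom=-35.600; wc +0.330/-0.226 → slack +1.330/-1.236; half-tol=0.278, Σhalf²=0.421809
  +F: nom +26.610 → Σnom=-8.990; wc +0.160/-0.200 → slack +1.490/-1.436; half-tol=0.180, Σhalf²=0.454209
  -G: nom -19.300 → Σnom=-28.290; wc +0.170/-0.170 → slack +1.660/-1.606; half-tol=0.170, Σhalf²=0.483109
Nominal = -28.290. Worst-case = [-28.290 - 1.606, -28.290 + 1.660] = [-29.896, -26.630]. RSS = √0.483109 = 0.695.

nominal=-28.290 wc=[-29.896,-26.630] rss=0.695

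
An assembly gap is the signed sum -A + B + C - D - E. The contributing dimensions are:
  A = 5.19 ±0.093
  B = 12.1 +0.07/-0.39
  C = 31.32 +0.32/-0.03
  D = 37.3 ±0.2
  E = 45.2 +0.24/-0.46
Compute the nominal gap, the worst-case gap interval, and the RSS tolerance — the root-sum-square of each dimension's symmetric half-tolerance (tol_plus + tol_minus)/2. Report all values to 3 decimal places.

nominal=-44.270 wc=[-45.223,-43.127] rss=0.505

Stack each dimension's contribution:
  -A: nom -5.190 → Σnom=-5.190; wc +0.093/-0.093 → slack +0.093/-0.093; half-tol=0.093, Σhalf²=0.008649
  +B: nom +12.100 → Σnom=6.910; wc +0.070/-0.390 → slack +0.163/-0.483; half-tol=0.230, Σhalf²=0.061549
  +C: nom +31.320 → Σnom=38.230; wc +0.320/-0.030 → slack +0.483/-0.513; half-tol=0.175, Σhalf²=0.092174
  -D: nom -37.300 → Σnom=0.930; wc +0.200/-0.200 → slack +0.683/-0.713; half-tol=0.200, Σhalf²=0.132174
  -E: nom -45.200 → Σnom=-44.270; wc +0.460/-0.240 → slack +1.143/-0.953; half-tol=0.350, Σhalf²=0.254674
Nominal = -44.270. Worst-case = [-44.270 - 0.953, -44.270 + 1.143] = [-45.223, -43.127]. RSS = √0.254674 = 0.505.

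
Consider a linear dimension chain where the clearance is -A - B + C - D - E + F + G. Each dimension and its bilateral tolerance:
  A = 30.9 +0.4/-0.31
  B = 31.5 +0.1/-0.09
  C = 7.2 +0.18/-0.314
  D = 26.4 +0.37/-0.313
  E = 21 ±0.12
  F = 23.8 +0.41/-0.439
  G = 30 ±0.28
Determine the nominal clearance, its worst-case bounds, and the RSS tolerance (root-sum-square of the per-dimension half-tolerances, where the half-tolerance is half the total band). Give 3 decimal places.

Stack each dimension's contribution:
  -A: nom -30.900 → Σnom=-30.900; wc +0.310/-0.400 → slack +0.310/-0.400; half-tol=0.355, Σhalf²=0.126025
  -B: nom -31.500 → Σnom=-62.400; wc +0.090/-0.100 → slack +0.400/-0.500; half-tol=0.095, Σhalf²=0.135050
  +C: nom +7.200 → Σnom=-55.200; wc +0.180/-0.314 → slack +0.580/-0.814; half-tol=0.247, Σhalf²=0.196059
  -D: nom -26.400 → Σnom=-81.600; wc +0.313/-0.370 → slack +0.893/-1.184; half-tol=0.342, Σhalf²=0.312681
  -E: nom -21.000 → Σnom=-102.600; wc +0.120/-0.120 → slack +1.013/-1.304; half-tol=0.120, Σhalf²=0.327081
  +F: nom +23.800 → Σnom=-78.800; wc +0.410/-0.439 → slack +1.423/-1.743; half-tol=0.424, Σhalf²=0.507282
  +G: nom +30.000 → Σnom=-48.800; wc +0.280/-0.280 → slack +1.703/-2.023; half-tol=0.280, Σhalf²=0.585682
Nominal = -48.800. Worst-case = [-48.800 - 2.023, -48.800 + 1.703] = [-50.823, -47.097]. RSS = √0.585682 = 0.765.

nominal=-48.800 wc=[-50.823,-47.097] rss=0.765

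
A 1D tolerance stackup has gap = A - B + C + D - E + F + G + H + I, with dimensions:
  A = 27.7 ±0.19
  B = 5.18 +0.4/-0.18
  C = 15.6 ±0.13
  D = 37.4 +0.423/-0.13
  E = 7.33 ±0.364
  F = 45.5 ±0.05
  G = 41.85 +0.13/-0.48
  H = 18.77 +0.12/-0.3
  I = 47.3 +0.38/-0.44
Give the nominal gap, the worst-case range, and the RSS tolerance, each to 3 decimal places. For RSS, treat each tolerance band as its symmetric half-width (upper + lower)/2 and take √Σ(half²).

Stack each dimension's contribution:
  +A: nom +27.700 → Σnom=27.700; wc +0.190/-0.190 → slack +0.190/-0.190; half-tol=0.190, Σhalf²=0.036100
  -B: nom -5.180 → Σnom=22.520; wc +0.180/-0.400 → slack +0.370/-0.590; half-tol=0.290, Σhalf²=0.120200
  +C: nom +15.600 → Σnom=38.120; wc +0.130/-0.130 → slack +0.500/-0.720; half-tol=0.130, Σhalf²=0.137100
  +D: nom +37.400 → Σnom=75.520; wc +0.423/-0.130 → slack +0.923/-0.850; half-tol=0.276, Σhalf²=0.213552
  -E: nom -7.330 → Σnom=68.190; wc +0.364/-0.364 → slack +1.287/-1.214; half-tol=0.364, Σhalf²=0.346048
  +F: nom +45.500 → Σnom=113.690; wc +0.050/-0.050 → slack +1.337/-1.264; half-tol=0.050, Σhalf²=0.348548
  +G: nom +41.850 → Σnom=155.540; wc +0.130/-0.480 → slack +1.467/-1.744; half-tol=0.305, Σhalf²=0.441573
  +H: nom +18.770 → Σnom=174.310; wc +0.120/-0.300 → slack +1.587/-2.044; half-tol=0.210, Σhalf²=0.485673
  +I: nom +47.300 → Σnom=221.610; wc +0.380/-0.440 → slack +1.967/-2.484; half-tol=0.410, Σhalf²=0.653773
Nominal = 221.610. Worst-case = [221.610 - 2.484, 221.610 + 1.967] = [219.126, 223.577]. RSS = √0.653773 = 0.809.

nominal=221.610 wc=[219.126,223.577] rss=0.809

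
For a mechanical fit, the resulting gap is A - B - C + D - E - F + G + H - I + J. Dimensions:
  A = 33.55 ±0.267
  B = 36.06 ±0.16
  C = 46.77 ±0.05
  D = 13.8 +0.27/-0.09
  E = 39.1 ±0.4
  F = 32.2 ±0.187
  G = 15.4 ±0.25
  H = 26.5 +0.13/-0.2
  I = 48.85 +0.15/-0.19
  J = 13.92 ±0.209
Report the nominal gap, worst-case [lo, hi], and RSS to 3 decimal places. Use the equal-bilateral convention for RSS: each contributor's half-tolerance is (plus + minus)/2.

nominal=-99.810 wc=[-101.773,-97.697] rss=0.699

Stack each dimension's contribution:
  +A: nom +33.550 → Σnom=33.550; wc +0.267/-0.267 → slack +0.267/-0.267; half-tol=0.267, Σhalf²=0.071289
  -B: nom -36.060 → Σnom=-2.510; wc +0.160/-0.160 → slack +0.427/-0.427; half-tol=0.160, Σhalf²=0.096889
  -C: nom -46.770 → Σnom=-49.280; wc +0.050/-0.050 → slack +0.477/-0.477; half-tol=0.050, Σhalf²=0.099389
  +D: nom +13.800 → Σnom=-35.480; wc +0.270/-0.090 → slack +0.747/-0.567; half-tol=0.180, Σhalf²=0.131789
  -E: nom -39.100 → Σnom=-74.580; wc +0.400/-0.400 → slack +1.147/-0.967; half-tol=0.400, Σhalf²=0.291789
  -F: nom -32.200 → Σnom=-106.780; wc +0.187/-0.187 → slack +1.334/-1.154; half-tol=0.187, Σhalf²=0.326758
  +G: nom +15.400 → Σnom=-91.380; wc +0.250/-0.250 → slack +1.584/-1.404; half-tol=0.250, Σhalf²=0.389258
  +H: nom +26.500 → Σnom=-64.880; wc +0.130/-0.200 → slack +1.714/-1.604; half-tol=0.165, Σhalf²=0.416483
  -I: nom -48.850 → Σnom=-113.730; wc +0.190/-0.150 → slack +1.904/-1.754; half-tol=0.170, Σhalf²=0.445383
  +J: nom +13.920 → Σnom=-99.810; wc +0.209/-0.209 → slack +2.113/-1.963; half-tol=0.209, Σhalf²=0.489064
Nominal = -99.810. Worst-case = [-99.810 - 1.963, -99.810 + 2.113] = [-101.773, -97.697]. RSS = √0.489064 = 0.699.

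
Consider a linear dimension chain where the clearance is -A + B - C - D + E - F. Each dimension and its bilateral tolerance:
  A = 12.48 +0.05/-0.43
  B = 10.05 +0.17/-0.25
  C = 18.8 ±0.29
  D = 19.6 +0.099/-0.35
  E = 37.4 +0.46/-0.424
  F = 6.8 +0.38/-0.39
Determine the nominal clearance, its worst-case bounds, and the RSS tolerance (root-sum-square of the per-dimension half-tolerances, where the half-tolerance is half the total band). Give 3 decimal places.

nominal=-10.230 wc=[-11.723,-8.140] rss=0.761

Stack each dimension's contribution:
  -A: nom -12.480 → Σnom=-12.480; wc +0.430/-0.050 → slack +0.430/-0.050; half-tol=0.240, Σhalf²=0.057600
  +B: nom +10.050 → Σnom=-2.430; wc +0.170/-0.250 → slack +0.600/-0.300; half-tol=0.210, Σhalf²=0.101700
  -C: nom -18.800 → Σnom=-21.230; wc +0.290/-0.290 → slack +0.890/-0.590; half-tol=0.290, Σhalf²=0.185800
  -D: nom -19.600 → Σnom=-40.830; wc +0.350/-0.099 → slack +1.240/-0.689; half-tol=0.224, Σhalf²=0.236200
  +E: nom +37.400 → Σnom=-3.430; wc +0.460/-0.424 → slack +1.700/-1.113; half-tol=0.442, Σhalf²=0.431564
  -F: nom -6.800 → Σnom=-10.230; wc +0.390/-0.380 → slack +2.090/-1.493; half-tol=0.385, Σhalf²=0.579789
Nominal = -10.230. Worst-case = [-10.230 - 1.493, -10.230 + 2.090] = [-11.723, -8.140]. RSS = √0.579789 = 0.761.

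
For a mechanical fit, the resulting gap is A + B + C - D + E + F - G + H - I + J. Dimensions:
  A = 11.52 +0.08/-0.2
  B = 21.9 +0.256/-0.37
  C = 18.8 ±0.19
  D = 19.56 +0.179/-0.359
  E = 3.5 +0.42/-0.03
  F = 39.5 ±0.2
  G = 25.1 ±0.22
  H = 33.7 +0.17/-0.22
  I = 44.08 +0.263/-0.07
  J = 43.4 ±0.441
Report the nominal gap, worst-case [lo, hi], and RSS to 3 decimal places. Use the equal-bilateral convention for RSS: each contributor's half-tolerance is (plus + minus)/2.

nominal=83.580 wc=[81.267,85.986] rss=0.791

Stack each dimension's contribution:
  +A: nom +11.520 → Σnom=11.520; wc +0.080/-0.200 → slack +0.080/-0.200; half-tol=0.140, Σhalf²=0.019600
  +B: nom +21.900 → Σnom=33.420; wc +0.256/-0.370 → slack +0.336/-0.570; half-tol=0.313, Σhalf²=0.117569
  +C: nom +18.800 → Σnom=52.220; wc +0.190/-0.190 → slack +0.526/-0.760; half-tol=0.190, Σhalf²=0.153669
  -D: nom -19.560 → Σnom=32.660; wc +0.359/-0.179 → slack +0.885/-0.939; half-tol=0.269, Σhalf²=0.226030
  +E: nom +3.500 → Σnom=36.160; wc +0.420/-0.030 → slack +1.305/-0.969; half-tol=0.225, Σhalf²=0.276655
  +F: nom +39.500 → Σnom=75.660; wc +0.200/-0.200 → slack +1.505/-1.169; half-tol=0.200, Σhalf²=0.316655
  -G: nom -25.100 → Σnom=50.560; wc +0.220/-0.220 → slack +1.725/-1.389; half-tol=0.220, Σhalf²=0.365055
  +H: nom +33.700 → Σnom=84.260; wc +0.170/-0.220 → slack +1.895/-1.609; half-tol=0.195, Σhalf²=0.403080
  -I: nom -44.080 → Σnom=40.180; wc +0.070/-0.263 → slack +1.965/-1.872; half-tol=0.167, Σhalf²=0.430802
  +J: nom +43.400 → Σnom=83.580; wc +0.441/-0.441 → slack +2.406/-2.313; half-tol=0.441, Σhalf²=0.625283
Nominal = 83.580. Worst-case = [83.580 - 2.313, 83.580 + 2.406] = [81.267, 85.986]. RSS = √0.625283 = 0.791.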